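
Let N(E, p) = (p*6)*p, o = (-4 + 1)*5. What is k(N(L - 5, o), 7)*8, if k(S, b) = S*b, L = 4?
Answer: 75600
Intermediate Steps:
o = -15 (o = -3*5 = -15)
N(E, p) = 6*p² (N(E, p) = (6*p)*p = 6*p²)
k(N(L - 5, o), 7)*8 = ((6*(-15)²)*7)*8 = ((6*225)*7)*8 = (1350*7)*8 = 9450*8 = 75600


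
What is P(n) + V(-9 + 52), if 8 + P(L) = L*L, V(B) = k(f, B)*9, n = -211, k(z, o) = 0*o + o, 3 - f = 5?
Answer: 44900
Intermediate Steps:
f = -2 (f = 3 - 1*5 = 3 - 5 = -2)
k(z, o) = o (k(z, o) = 0 + o = o)
V(B) = 9*B (V(B) = B*9 = 9*B)
P(L) = -8 + L² (P(L) = -8 + L*L = -8 + L²)
P(n) + V(-9 + 52) = (-8 + (-211)²) + 9*(-9 + 52) = (-8 + 44521) + 9*43 = 44513 + 387 = 44900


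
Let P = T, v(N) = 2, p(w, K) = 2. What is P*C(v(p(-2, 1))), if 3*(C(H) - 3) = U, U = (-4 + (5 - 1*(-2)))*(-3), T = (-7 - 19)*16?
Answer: 0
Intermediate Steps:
T = -416 (T = -26*16 = -416)
U = -9 (U = (-4 + (5 + 2))*(-3) = (-4 + 7)*(-3) = 3*(-3) = -9)
C(H) = 0 (C(H) = 3 + (1/3)*(-9) = 3 - 3 = 0)
P = -416
P*C(v(p(-2, 1))) = -416*0 = 0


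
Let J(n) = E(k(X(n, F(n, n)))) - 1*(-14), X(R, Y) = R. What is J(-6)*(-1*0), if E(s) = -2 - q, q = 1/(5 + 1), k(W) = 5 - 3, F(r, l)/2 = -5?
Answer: 0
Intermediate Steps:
F(r, l) = -10 (F(r, l) = 2*(-5) = -10)
k(W) = 2
q = 1/6 ≈ 0.16667
E(s) = -13/6 (E(s) = -2 - 1*1/6 = -2 - 1/6 = -13/6)
J(n) = 71/6 (J(n) = -13/6 - 1*(-14) = -13/6 + 14 = 71/6)
J(-6)*(-1*0) = 71*(-1*0)/6 = (71/6)*0 = 0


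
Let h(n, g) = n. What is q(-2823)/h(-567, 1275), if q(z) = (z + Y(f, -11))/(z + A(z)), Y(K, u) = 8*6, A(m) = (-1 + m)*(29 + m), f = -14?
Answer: 925/1490724837 ≈ 6.2050e-7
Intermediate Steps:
Y(K, u) = 48
q(z) = (48 + z)/(-29 + z² + 29*z) (q(z) = (z + 48)/(z + (-29 + z² + 28*z)) = (48 + z)/(-29 + z² + 29*z))
q(-2823)/h(-567, 1275) = ((48 - 2823)/(-29 + (-2823)² + 29*(-2823)))/(-567) = (-2775/(-29 + 7969329 - 81867))*(-1/567) = (-2775/7887433)*(-1/567) = ((1/7887433)*(-2775))*(-1/567) = -2775/7887433*(-1/567) = 925/1490724837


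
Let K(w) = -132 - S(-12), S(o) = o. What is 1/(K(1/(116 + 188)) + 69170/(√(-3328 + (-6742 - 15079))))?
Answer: -150894/257331725 + 6917*I*√25149/514663450 ≈ -0.00058638 + 0.0021314*I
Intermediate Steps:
K(w) = -120 (K(w) = -132 - 1*(-12) = -132 + 12 = -120)
1/(K(1/(116 + 188)) + 69170/(√(-3328 + (-6742 - 15079)))) = 1/(-120 + 69170/(√(-3328 + (-6742 - 15079)))) = 1/(-120 + 69170/(√(-3328 - 21821))) = 1/(-120 + 69170/(√(-25149))) = 1/(-120 + 69170/((I*√25149))) = 1/(-120 + 69170*(-I*√25149/25149)) = 1/(-120 - 69170*I*√25149/25149)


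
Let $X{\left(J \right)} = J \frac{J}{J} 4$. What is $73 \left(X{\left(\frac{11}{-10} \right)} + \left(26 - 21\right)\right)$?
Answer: $\frac{219}{5} \approx 43.8$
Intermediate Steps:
$X{\left(J \right)} = 4 J$ ($X{\left(J \right)} = J 1 \cdot 4 = J 4 = 4 J$)
$73 \left(X{\left(\frac{11}{-10} \right)} + \left(26 - 21\right)\right) = 73 \left(4 \frac{11}{-10} + \left(26 - 21\right)\right) = 73 \left(4 \cdot 11 \left(- \frac{1}{10}\right) + 5\right) = 73 \left(4 \left(- \frac{11}{10}\right) + 5\right) = 73 \left(- \frac{22}{5} + 5\right) = 73 \cdot \frac{3}{5} = \frac{219}{5}$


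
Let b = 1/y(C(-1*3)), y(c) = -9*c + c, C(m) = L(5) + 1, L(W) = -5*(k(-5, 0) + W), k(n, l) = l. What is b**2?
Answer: 1/36864 ≈ 2.7127e-5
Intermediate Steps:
L(W) = -5*W (L(W) = -5*(0 + W) = -5*W)
C(m) = -24 (C(m) = -5*5 + 1 = -25 + 1 = -24)
y(c) = -8*c
b = 1/192 (b = 1/(-8*(-24)) = 1/192 ≈ 0.0052083)
b**2 = (1/192)**2 = 1/36864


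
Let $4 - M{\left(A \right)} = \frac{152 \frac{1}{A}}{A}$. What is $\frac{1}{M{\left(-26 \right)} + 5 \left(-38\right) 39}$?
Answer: $- \frac{169}{1251652} \approx -0.00013502$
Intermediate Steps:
$M{\left(A \right)} = 4 - \frac{152}{A^{2}}$ ($M{\left(A \right)} = 4 - \frac{152 \frac{1}{A}}{A} = 4 - \frac{152}{A^{2}}$)
$\frac{1}{M{\left(-26 \right)} + 5 \left(-38\right) 39} = \frac{1}{\left(4 - \frac{152}{676}\right) + 5 \left(-38\right) 39} = \frac{1}{\left(4 - \frac{38}{169}\right) - 7410} = \frac{1}{\frac{638}{169} - 7410} = \frac{1}{- \frac{1251652}{169}} = - \frac{169}{1251652}$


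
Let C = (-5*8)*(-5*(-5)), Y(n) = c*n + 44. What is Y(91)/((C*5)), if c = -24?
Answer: 107/250 ≈ 0.42800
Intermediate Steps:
Y(n) = 44 - 24*n (Y(n) = -24*n + 44 = 44 - 24*n)
C = -1000 (C = -40*25 = -1000)
Y(91)/((C*5)) = (44 - 24*91)/((-1000*5)) = (44 - 2184)/(-5000) = -2140*(-1/5000) = 107/250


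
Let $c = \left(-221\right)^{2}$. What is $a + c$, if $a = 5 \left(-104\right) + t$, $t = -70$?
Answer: $48251$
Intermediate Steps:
$a = -590$ ($a = 5 \left(-104\right) - 70 = -520 - 70 = -590$)
$c = 48841$
$a + c = -590 + 48841 = 48251$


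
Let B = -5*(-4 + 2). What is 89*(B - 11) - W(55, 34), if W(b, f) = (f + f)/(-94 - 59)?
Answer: -797/9 ≈ -88.556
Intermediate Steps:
B = 10 (B = -5*(-2) = 10)
W(b, f) = -2*f/153 (W(b, f) = (2*f)/(-153) = (2*f)*(-1/153) = -2*f/153)
89*(B - 11) - W(55, 34) = 89*(10 - 11) - (-2)*34/153 = 89*(-1) - 1*(-4/9) = -89 + 4/9 = -797/9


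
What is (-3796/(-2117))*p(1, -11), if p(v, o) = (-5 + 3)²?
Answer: 208/29 ≈ 7.1724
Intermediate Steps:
p(v, o) = 4 (p(v, o) = (-2)² = 4)
(-3796/(-2117))*p(1, -11) = -3796/(-2117)*4 = -3796*(-1/2117)*4 = (52/29)*4 = 208/29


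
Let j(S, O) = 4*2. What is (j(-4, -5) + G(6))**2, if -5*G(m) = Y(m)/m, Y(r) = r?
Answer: 1521/25 ≈ 60.840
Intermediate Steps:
j(S, O) = 8
G(m) = -1/5 (G(m) = -m/(5*m) = -1/5*1 = -1/5)
(j(-4, -5) + G(6))**2 = (8 - 1/5)**2 = (39/5)**2 = 1521/25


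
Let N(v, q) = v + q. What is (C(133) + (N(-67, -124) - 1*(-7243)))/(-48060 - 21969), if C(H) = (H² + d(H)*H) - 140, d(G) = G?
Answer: -42290/70029 ≈ -0.60389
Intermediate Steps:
N(v, q) = q + v
C(H) = -140 + 2*H² (C(H) = (H² + H*H) - 140 = (H² + H²) - 140 = 2*H² - 140 = -140 + 2*H²)
(C(133) + (N(-67, -124) - 1*(-7243)))/(-48060 - 21969) = ((-140 + 2*133²) + ((-124 - 67) - 1*(-7243)))/(-48060 - 21969) = ((-140 + 2*17689) + (-191 + 7243))/(-70029) = ((-140 + 35378) + 7052)*(-1/70029) = (35238 + 7052)*(-1/70029) = 42290*(-1/70029) = -42290/70029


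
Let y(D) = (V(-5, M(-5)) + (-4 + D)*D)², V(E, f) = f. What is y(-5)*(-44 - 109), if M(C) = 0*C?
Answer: -309825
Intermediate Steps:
M(C) = 0
y(D) = D²*(-4 + D)² (y(D) = (0 + (-4 + D)*D)² = (0 + D*(-4 + D))² = (D*(-4 + D))² = D²*(-4 + D)²)
y(-5)*(-44 - 109) = ((-5)²*(-4 - 5)²)*(-44 - 109) = (25*(-9)²)*(-153) = (25*81)*(-153) = 2025*(-153) = -309825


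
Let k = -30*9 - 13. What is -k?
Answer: 283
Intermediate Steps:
k = -283 (k = -270 - 13 = -283)
-k = -1*(-283) = 283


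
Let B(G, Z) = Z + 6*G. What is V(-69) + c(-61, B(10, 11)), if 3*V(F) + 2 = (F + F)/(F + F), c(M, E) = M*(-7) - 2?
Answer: 1274/3 ≈ 424.67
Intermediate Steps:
c(M, E) = -2 - 7*M (c(M, E) = -7*M - 2 = -2 - 7*M)
V(F) = -1/3 (V(F) = -2/3 + ((F + F)/(F + F))/3 = -2/3 + ((2*F)/((2*F)))/3 = -2/3 + ((2*F)*(1/(2*F)))/3 = -2/3 + (1/3)*1 = -2/3 + 1/3 = -1/3)
V(-69) + c(-61, B(10, 11)) = -1/3 + (-2 - 7*(-61)) = -1/3 + (-2 + 427) = -1/3 + 425 = 1274/3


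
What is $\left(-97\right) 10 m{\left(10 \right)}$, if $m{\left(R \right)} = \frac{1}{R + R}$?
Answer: $- \frac{97}{2} \approx -48.5$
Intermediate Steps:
$m{\left(R \right)} = \frac{1}{2 R}$
$\left(-97\right) 10 m{\left(10 \right)} = \left(-97\right) 10 \frac{1}{2 \cdot 10} = - 970 \cdot \frac{1}{2} \cdot \frac{1}{10} = \left(-970\right) \frac{1}{20} = - \frac{97}{2}$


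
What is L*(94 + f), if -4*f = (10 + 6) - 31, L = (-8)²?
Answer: 6256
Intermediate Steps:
L = 64
f = 15/4 (f = -((10 + 6) - 31)/4 = -(16 - 31)/4 = -¼*(-15) = 15/4 ≈ 3.7500)
L*(94 + f) = 64*(94 + 15/4) = 64*(391/4) = 6256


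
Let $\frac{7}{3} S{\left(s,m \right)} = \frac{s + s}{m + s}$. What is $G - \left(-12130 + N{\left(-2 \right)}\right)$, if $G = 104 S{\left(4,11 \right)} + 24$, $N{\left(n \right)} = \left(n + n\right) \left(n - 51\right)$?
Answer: $\frac{418802}{35} \approx 11966.0$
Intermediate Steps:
$N{\left(n \right)} = 2 n \left(-51 + n\right)$
$S{\left(s,m \right)} = \frac{6 s}{7 \left(m + s\right)}$ ($S{\left(s,m \right)} = \frac{3 \frac{s + s}{m + s}}{7} = \frac{3 \frac{2 s}{m + s}}{7} = \frac{6 s}{7 \left(m + s\right)}$)
$G = \frac{1672}{35}$ ($G = 104 \cdot \frac{6}{7} \cdot 4 \frac{1}{11 + 4} + 24 = 104 \cdot \frac{6}{7} \cdot 4 \cdot \frac{1}{15} + 24 = 104 \cdot \frac{8}{35} + 24 = \frac{832}{35} + 24 = \frac{1672}{35} \approx 47.771$)
$G - \left(-12130 + N{\left(-2 \right)}\right) = \frac{1672}{35} + \left(12130 - 2 \left(-2\right) \left(-51 - 2\right)\right) = \frac{1672}{35} + \left(12130 - 2 \left(-2\right) \left(-53\right)\right) = \frac{1672}{35} + \left(12130 - 212\right) = \frac{1672}{35} + 11918 = \frac{418802}{35}$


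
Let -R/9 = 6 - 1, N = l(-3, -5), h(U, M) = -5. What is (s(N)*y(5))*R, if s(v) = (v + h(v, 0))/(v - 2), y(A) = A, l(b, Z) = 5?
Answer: 0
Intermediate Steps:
N = 5
s(v) = (-5 + v)/(-2 + v) (s(v) = (v - 5)/(v - 2) = (-5 + v)/(-2 + v))
R = -45 (R = -9*(6 - 1) = -9*5 = -45)
(s(N)*y(5))*R = (((-5 + 5)/(-2 + 5))*5)*(-45) = ((0/3)*5)*(-45) = (((1/3)*0)*5)*(-45) = (0*5)*(-45) = 0*(-45) = 0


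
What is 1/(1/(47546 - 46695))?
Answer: 851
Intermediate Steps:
1/(1/(47546 - 46695)) = 1/(1/851) = 851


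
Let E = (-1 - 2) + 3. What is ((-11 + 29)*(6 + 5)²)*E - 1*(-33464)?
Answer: 33464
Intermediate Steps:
E = 0 (E = -3 + 3 = 0)
((-11 + 29)*(6 + 5)²)*E - 1*(-33464) = ((-11 + 29)*(6 + 5)²)*0 - 1*(-33464) = (18*11²)*0 + 33464 = (18*121)*0 + 33464 = 2178*0 + 33464 = 0 + 33464 = 33464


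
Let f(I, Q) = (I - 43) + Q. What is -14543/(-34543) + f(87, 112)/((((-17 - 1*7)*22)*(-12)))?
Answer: 8127763/18238704 ≈ 0.44563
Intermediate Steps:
f(I, Q) = -43 + I + Q (f(I, Q) = (-43 + I) + Q = -43 + I + Q)
-14543/(-34543) + f(87, 112)/((((-17 - 1*7)*22)*(-12))) = -14543/(-34543) + (-43 + 87 + 112)/((((-17 - 1*7)*22)*(-12))) = -14543*(-1/34543) + 156/((((-17 - 7)*22)*(-12))) = 14543/34543 + 156/((-24*22*(-12))) = 14543/34543 + 156/((-528*(-12))) = 14543/34543 + 156/6336 = 14543/34543 + 156*(1/6336) = 14543/34543 + 13/528 = 8127763/18238704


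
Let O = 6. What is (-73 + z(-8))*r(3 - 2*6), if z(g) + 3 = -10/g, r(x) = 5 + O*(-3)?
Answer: 3887/4 ≈ 971.75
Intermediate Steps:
r(x) = -13 (r(x) = 5 + 6*(-3) = 5 - 18 = -13)
z(g) = -3 - 10/g
(-73 + z(-8))*r(3 - 2*6) = (-73 + (-3 - 10/(-8)))*(-13) = (-73 + (-3 - 10*(-⅛)))*(-13) = (-73 + (-3 + 5/4))*(-13) = (-73 - 7/4)*(-13) = -299/4*(-13) = 3887/4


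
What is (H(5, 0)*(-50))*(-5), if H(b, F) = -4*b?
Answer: -5000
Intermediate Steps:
(H(5, 0)*(-50))*(-5) = (-4*5*(-50))*(-5) = -20*(-50)*(-5) = 1000*(-5) = -5000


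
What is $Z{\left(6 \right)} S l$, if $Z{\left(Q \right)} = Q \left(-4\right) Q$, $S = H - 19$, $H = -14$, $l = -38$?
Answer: $-180576$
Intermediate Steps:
$S = -33$ ($S = -14 - 19 = -33$)
$Z{\left(Q \right)} = - 4 Q^{2}$ ($Z{\left(Q \right)} = - 4 Q Q = - 4 Q^{2}$)
$Z{\left(6 \right)} S l = - 4 \cdot 6^{2} \left(-33\right) \left(-38\right) = \left(-4\right) 36 \left(-33\right) \left(-38\right) = \left(-144\right) \left(-33\right) \left(-38\right) = 4752 \left(-38\right) = -180576$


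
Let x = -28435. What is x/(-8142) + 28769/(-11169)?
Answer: 27784439/30312666 ≈ 0.91660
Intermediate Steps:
x/(-8142) + 28769/(-11169) = -28435/(-8142) + 28769/(-11169) = -28435*(-1/8142) + 28769*(-1/11169) = 28435/8142 - 28769/11169 = 27784439/30312666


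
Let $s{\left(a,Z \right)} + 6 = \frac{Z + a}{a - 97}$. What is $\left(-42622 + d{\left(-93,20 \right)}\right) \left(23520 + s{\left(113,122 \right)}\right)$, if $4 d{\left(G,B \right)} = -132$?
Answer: $- \frac{16057858645}{16} \approx -1.0036 \cdot 10^{9}$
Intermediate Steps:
$d{\left(G,B \right)} = -33$ ($d{\left(G,B \right)} = \frac{1}{4} \left(-132\right) = -33$)
$s{\left(a,Z \right)} = -6 + \frac{Z + a}{-97 + a}$ ($s{\left(a,Z \right)} = -6 + \frac{Z + a}{a - 97} = -6 + \frac{Z + a}{-97 + a}$)
$\left(-42622 + d{\left(-93,20 \right)}\right) \left(23520 + s{\left(113,122 \right)}\right) = \left(-42622 - 33\right) \left(23520 + \frac{582 + 122 - 565}{-97 + 113}\right) = - 42655 \left(23520 + \frac{582 + 122 - 565}{16}\right) = - 42655 \left(23520 + \frac{1}{16} \cdot 139\right) = - 42655 \left(23520 + \frac{139}{16}\right) = \left(-42655\right) \frac{376459}{16} = - \frac{16057858645}{16}$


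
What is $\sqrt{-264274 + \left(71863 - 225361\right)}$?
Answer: $2 i \sqrt{104443} \approx 646.35 i$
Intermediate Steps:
$\sqrt{-264274 + \left(71863 - 225361\right)} = \sqrt{-264274 - 153498} = \sqrt{-417772} = 2 i \sqrt{104443}$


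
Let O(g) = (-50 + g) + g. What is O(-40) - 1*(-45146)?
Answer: 45016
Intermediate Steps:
O(g) = -50 + 2*g
O(-40) - 1*(-45146) = (-50 + 2*(-40)) - 1*(-45146) = (-50 - 80) + 45146 = -130 + 45146 = 45016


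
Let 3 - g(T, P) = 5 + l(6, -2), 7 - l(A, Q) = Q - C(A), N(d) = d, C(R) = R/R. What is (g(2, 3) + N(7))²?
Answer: 25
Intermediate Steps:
C(R) = 1
l(A, Q) = 8 - Q (l(A, Q) = 7 - (Q - 1*1) = 7 - (Q - 1) = 7 - (-1 + Q) = 7 + (1 - Q) = 8 - Q)
g(T, P) = -12 (g(T, P) = 3 - (5 + (8 - 1*(-2))) = 3 - (5 + (8 + 2)) = 3 - (5 + 10) = 3 - 1*15 = 3 - 15 = -12)
(g(2, 3) + N(7))² = (-12 + 7)² = (-5)² = 25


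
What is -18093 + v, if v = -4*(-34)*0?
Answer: -18093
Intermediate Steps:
v = 0 (v = 136*0 = 0)
-18093 + v = -18093 + 0 = -18093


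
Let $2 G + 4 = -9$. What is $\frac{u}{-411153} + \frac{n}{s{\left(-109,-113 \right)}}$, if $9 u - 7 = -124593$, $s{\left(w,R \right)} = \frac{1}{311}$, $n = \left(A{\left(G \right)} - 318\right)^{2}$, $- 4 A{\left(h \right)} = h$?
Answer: $\frac{7372090410382871}{236824128} \approx 3.1129 \cdot 10^{7}$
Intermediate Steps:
$G = - \frac{13}{2}$ ($G = -2 + \frac{1}{2} \left(-9\right) = -2 - \frac{9}{2} = - \frac{13}{2} \approx -6.5$)
$A{\left(h \right)} = - \frac{h}{4}$
$n = \frac{6405961}{64}$ ($n = \left(\left(- \frac{1}{4}\right) \left(- \frac{13}{2}\right) - 318\right)^{2} = \left(\frac{13}{8} - 318\right)^{2} = \left(- \frac{2531}{8}\right)^{2} = \frac{6405961}{64} \approx 1.0009 \cdot 10^{5}$)
$s{\left(w,R \right)} = \frac{1}{311}$
$u = - \frac{124586}{9}$ ($u = \frac{7}{9} + \frac{1}{9} \left(-124593\right) = \frac{7}{9} - \frac{41531}{3} = - \frac{124586}{9} \approx -13843.0$)
$\frac{u}{-411153} + \frac{n}{s{\left(-109,-113 \right)}} = - \frac{124586}{9 \left(-411153\right)} + \frac{6405961 \frac{1}{\frac{1}{311}}}{64} = \left(- \frac{124586}{9}\right) \left(- \frac{1}{411153}\right) + \frac{6405961}{64} \cdot 311 = \frac{124586}{3700377} + \frac{1992253871}{64} = \frac{7372090410382871}{236824128}$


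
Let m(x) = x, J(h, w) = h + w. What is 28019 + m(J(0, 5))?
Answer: 28024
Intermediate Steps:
28019 + m(J(0, 5)) = 28019 + (0 + 5) = 28019 + 5 = 28024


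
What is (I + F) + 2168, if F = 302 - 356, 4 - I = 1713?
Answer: 405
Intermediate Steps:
I = -1709 (I = 4 - 1*1713 = 4 - 1713 = -1709)
F = -54
(I + F) + 2168 = (-1709 - 54) + 2168 = -1763 + 2168 = 405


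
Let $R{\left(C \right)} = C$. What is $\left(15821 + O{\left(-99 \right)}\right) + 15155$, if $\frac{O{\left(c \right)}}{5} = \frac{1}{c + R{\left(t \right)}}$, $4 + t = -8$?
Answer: $\frac{3438331}{111} \approx 30976.0$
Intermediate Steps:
$t = -12$ ($t = -4 - 8 = -12$)
$O{\left(c \right)} = \frac{5}{-12 + c}$ ($O{\left(c \right)} = \frac{5}{c - 12} = \frac{5}{-12 + c}$)
$\left(15821 + O{\left(-99 \right)}\right) + 15155 = \left(15821 + \frac{5}{-12 - 99}\right) + 15155 = \left(15821 + \frac{5}{-111}\right) + 15155 = \left(15821 + 5 \left(- \frac{1}{111}\right)\right) + 15155 = \left(15821 - \frac{5}{111}\right) + 15155 = \frac{1756126}{111} + 15155 = \frac{3438331}{111}$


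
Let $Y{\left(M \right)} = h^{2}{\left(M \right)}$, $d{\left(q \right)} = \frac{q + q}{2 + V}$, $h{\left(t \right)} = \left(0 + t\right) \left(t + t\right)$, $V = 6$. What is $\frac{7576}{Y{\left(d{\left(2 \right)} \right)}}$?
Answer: $30304$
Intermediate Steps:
$h{\left(t \right)} = 2 t^{2}$ ($h{\left(t \right)} = t 2 t = 2 t^{2}$)
$d{\left(q \right)} = \frac{q}{4}$ ($d{\left(q \right)} = \frac{q + q}{2 + 6} = \frac{2 q}{8} = 2 q \frac{1}{8} = \frac{q}{4}$)
$Y{\left(M \right)} = 4 M^{4}$ ($Y{\left(M \right)} = \left(2 M^{2}\right)^{2} = 4 M^{4}$)
$\frac{7576}{Y{\left(d{\left(2 \right)} \right)}} = \frac{7576}{4 \left(\frac{1}{4} \cdot 2\right)^{4}} = \frac{7576}{4 \left(\frac{1}{2}\right)^{4}} = \frac{7576}{4 \cdot \frac{1}{16}} = 7576 \frac{1}{\frac{1}{4}} = 7576 \cdot 4 = 30304$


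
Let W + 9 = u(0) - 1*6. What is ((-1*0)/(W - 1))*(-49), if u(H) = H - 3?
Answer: 0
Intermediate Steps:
u(H) = -3 + H
W = -18 (W = -9 + ((-3 + 0) - 1*6) = -9 + (-3 - 6) = -9 - 9 = -18)
((-1*0)/(W - 1))*(-49) = ((-1*0)/(-18 - 1))*(-49) = (0/(-19))*(-49) = (0*(-1/19))*(-49) = 0*(-49) = 0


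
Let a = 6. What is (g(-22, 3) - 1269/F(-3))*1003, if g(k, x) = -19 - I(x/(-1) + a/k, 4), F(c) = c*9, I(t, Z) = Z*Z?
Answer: 12036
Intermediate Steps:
I(t, Z) = Z**2
F(c) = 9*c
g(k, x) = -35 (g(k, x) = -19 - 1*4**2 = -19 - 1*16 = -19 - 16 = -35)
(g(-22, 3) - 1269/F(-3))*1003 = (-35 - 1269/(9*(-3)))*1003 = (-35 - 1269/(-27))*1003 = (-35 - 1269*(-1/27))*1003 = (-35 + 47)*1003 = 12*1003 = 12036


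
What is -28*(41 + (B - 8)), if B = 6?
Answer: -1092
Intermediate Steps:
-28*(41 + (B - 8)) = -28*(41 + (6 - 8)) = -28*(41 - 2) = -28*39 = -1092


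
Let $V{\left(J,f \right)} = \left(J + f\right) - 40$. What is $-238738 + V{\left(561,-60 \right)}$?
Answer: $-238277$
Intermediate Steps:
$V{\left(J,f \right)} = -40 + J + f$
$-238738 + V{\left(561,-60 \right)} = -238738 - -461 = -238738 + 461 = -238277$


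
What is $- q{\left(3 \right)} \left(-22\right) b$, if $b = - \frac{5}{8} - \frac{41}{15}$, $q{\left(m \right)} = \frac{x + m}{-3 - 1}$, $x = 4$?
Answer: $\frac{31031}{240} \approx 129.3$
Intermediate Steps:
$q{\left(m \right)} = -1 - \frac{m}{4}$ ($q{\left(m \right)} = \frac{4 + m}{-3 - 1} = \frac{4 + m}{-4} = \left(4 + m\right) \left(- \frac{1}{4}\right) = -1 - \frac{m}{4}$)
$b = - \frac{403}{120}$ ($b = \left(-5\right) \frac{1}{8} - \frac{41}{15} = - \frac{5}{8} - \frac{41}{15} = - \frac{403}{120} \approx -3.3583$)
$- q{\left(3 \right)} \left(-22\right) b = - \frac{\left(-1 - \frac{3}{4}\right) \left(-22\right) \left(-403\right)}{120} = - \frac{\left(- \frac{7}{4}\right) \left(-22\right) \left(-403\right)}{120} = - \frac{77 \left(-403\right)}{2 \cdot 120} = \left(-1\right) \left(- \frac{31031}{240}\right) = \frac{31031}{240}$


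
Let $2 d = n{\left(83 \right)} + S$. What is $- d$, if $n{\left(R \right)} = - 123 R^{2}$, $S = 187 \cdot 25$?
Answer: $421336$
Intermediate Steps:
$S = 4675$
$d = -421336$ ($d = \frac{- 123 \cdot 83^{2} + 4675}{2} = \frac{\left(-123\right) 6889 + 4675}{2} = \frac{-847347 + 4675}{2} = \frac{1}{2} \left(-842672\right) = -421336$)
$- d = \left(-1\right) \left(-421336\right) = 421336$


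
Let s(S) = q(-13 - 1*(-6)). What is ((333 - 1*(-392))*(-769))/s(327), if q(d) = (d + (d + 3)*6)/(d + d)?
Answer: -7805350/31 ≈ -2.5179e+5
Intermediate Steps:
q(d) = (18 + 7*d)/(2*d) (q(d) = (d + (3 + d)*6)/((2*d)) = (d + (18 + 6*d))*(1/(2*d)) = (18 + 7*d)*(1/(2*d)) = (18 + 7*d)/(2*d))
s(S) = 31/14 (s(S) = 7/2 + 9/(-13 - 1*(-6)) = 7/2 + 9/(-13 + 6) = 7/2 + 9/(-7) = 7/2 + 9*(-⅐) = 7/2 - 9/7 = 31/14)
((333 - 1*(-392))*(-769))/s(327) = ((333 - 1*(-392))*(-769))/(31/14) = ((333 + 392)*(-769))*(14/31) = (725*(-769))*(14/31) = -557525*14/31 = -7805350/31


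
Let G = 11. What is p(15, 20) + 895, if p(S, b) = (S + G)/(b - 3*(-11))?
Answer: 47461/53 ≈ 895.49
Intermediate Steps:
p(S, b) = (11 + S)/(33 + b) (p(S, b) = (S + 11)/(b - 3*(-11)) = (11 + S)/(b + 33) = (11 + S)/(33 + b))
p(15, 20) + 895 = (11 + 15)/(33 + 20) + 895 = 26/53 + 895 = 47461/53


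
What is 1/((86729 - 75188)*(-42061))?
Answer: -1/485426001 ≈ -2.0600e-9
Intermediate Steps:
1/((86729 - 75188)*(-42061)) = -1/42061/11541 = (1/11541)*(-1/42061) = -1/485426001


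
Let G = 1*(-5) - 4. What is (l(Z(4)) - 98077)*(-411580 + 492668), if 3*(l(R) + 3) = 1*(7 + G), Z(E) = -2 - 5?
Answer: -23859495296/3 ≈ -7.9532e+9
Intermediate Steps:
G = -9 (G = -5 - 4 = -9)
Z(E) = -7
l(R) = -11/3 (l(R) = -3 + (1*(7 - 9))/3 = -3 + (1*(-2))/3 = -3 + (⅓)*(-2) = -3 - ⅔ = -11/3)
(l(Z(4)) - 98077)*(-411580 + 492668) = (-11/3 - 98077)*(-411580 + 492668) = -294242/3*81088 = -23859495296/3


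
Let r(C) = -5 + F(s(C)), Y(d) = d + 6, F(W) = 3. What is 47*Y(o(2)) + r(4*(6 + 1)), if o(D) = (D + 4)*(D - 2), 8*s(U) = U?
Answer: 280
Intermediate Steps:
s(U) = U/8
o(D) = (-2 + D)*(4 + D) (o(D) = (4 + D)*(-2 + D) = (-2 + D)*(4 + D))
Y(d) = 6 + d
r(C) = -2 (r(C) = -5 + 3 = -2)
47*Y(o(2)) + r(4*(6 + 1)) = 47*(6 + (-8 + 2² + 2*2)) - 2 = 47*(6 + (-8 + 4 + 4)) - 2 = 47*(6 + 0) - 2 = 47*6 - 2 = 282 - 2 = 280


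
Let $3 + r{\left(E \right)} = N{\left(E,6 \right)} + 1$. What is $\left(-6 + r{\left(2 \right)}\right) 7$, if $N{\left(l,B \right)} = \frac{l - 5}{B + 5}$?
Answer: $- \frac{637}{11} \approx -57.909$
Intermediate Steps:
$N{\left(l,B \right)} = \frac{-5 + l}{5 + B}$
$r{\left(E \right)} = - \frac{27}{11} + \frac{E}{11}$ ($r{\left(E \right)} = -3 + \left(\frac{-5 + E}{5 + 6} + 1\right) = -3 + \left(\frac{-5 + E}{11} + 1\right) = -3 + \left(\left(- \frac{5}{11} + \frac{E}{11}\right) + 1\right) = -3 + \left(\frac{6}{11} + \frac{E}{11}\right) = - \frac{27}{11} + \frac{E}{11}$)
$\left(-6 + r{\left(2 \right)}\right) 7 = \left(-6 + \left(- \frac{27}{11} + \frac{1}{11} \cdot 2\right)\right) 7 = \left(-6 + \left(- \frac{27}{11} + \frac{2}{11}\right)\right) 7 = \left(-6 - \frac{25}{11}\right) 7 = \left(- \frac{91}{11}\right) 7 = - \frac{637}{11}$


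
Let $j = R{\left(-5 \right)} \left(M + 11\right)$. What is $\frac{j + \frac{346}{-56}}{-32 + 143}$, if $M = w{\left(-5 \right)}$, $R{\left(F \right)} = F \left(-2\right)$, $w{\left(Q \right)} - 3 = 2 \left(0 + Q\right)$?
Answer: $\frac{947}{3108} \approx 0.3047$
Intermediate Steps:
$w{\left(Q \right)} = 3 + 2 Q$ ($w{\left(Q \right)} = 3 + 2 \left(0 + Q\right) = 3 + 2 Q$)
$R{\left(F \right)} = - 2 F$
$M = -7$ ($M = 3 + 2 \left(-5\right) = 3 - 10 = -7$)
$j = 40$ ($j = \left(-2\right) \left(-5\right) \left(-7 + 11\right) = 10 \cdot 4 = 40$)
$\frac{j + \frac{346}{-56}}{-32 + 143} = \frac{40 + \frac{346}{-56}}{-32 + 143} = \frac{40 + 346 \left(- \frac{1}{56}\right)}{111} = \left(40 - \frac{173}{28}\right) \frac{1}{111} = \frac{947}{28} \cdot \frac{1}{111} = \frac{947}{3108}$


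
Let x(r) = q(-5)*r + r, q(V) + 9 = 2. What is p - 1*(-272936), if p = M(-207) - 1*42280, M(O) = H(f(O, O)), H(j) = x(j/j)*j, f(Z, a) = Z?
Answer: 231898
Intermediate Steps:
q(V) = -7 (q(V) = -9 + 2 = -7)
x(r) = -6*r (x(r) = -7*r + r = -6*r)
H(j) = -6*j (H(j) = (-6*j/j)*j = (-6*1)*j = -6*j)
M(O) = -6*O
p = -41038 (p = -6*(-207) - 1*42280 = 1242 - 42280 = -41038)
p - 1*(-272936) = -41038 - 1*(-272936) = -41038 + 272936 = 231898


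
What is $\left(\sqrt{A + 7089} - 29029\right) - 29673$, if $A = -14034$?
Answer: $-58702 + i \sqrt{6945} \approx -58702.0 + 83.337 i$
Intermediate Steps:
$\left(\sqrt{A + 7089} - 29029\right) - 29673 = \left(\sqrt{-14034 + 7089} - 29029\right) - 29673 = \left(\sqrt{-6945} - 29029\right) - 29673 = \left(i \sqrt{6945} - 29029\right) - 29673 = \left(-29029 + i \sqrt{6945}\right) - 29673 = -58702 + i \sqrt{6945}$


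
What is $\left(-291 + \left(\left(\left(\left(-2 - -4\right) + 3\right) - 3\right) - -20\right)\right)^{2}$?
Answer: $72361$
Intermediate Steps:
$\left(-291 + \left(\left(\left(\left(-2 - -4\right) + 3\right) - 3\right) - -20\right)\right)^{2} = \left(-291 + \left(\left(\left(\left(-2 + 4\right) + 3\right) - 3\right) + 20\right)\right)^{2} = \left(-291 + \left(\left(\left(2 + 3\right) - 3\right) + 20\right)\right)^{2} = \left(-291 + \left(\left(5 - 3\right) + 20\right)\right)^{2} = \left(-291 + \left(2 + 20\right)\right)^{2} = \left(-291 + 22\right)^{2} = \left(-269\right)^{2} = 72361$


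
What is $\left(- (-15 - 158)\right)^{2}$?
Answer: $29929$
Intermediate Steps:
$\left(- (-15 - 158)\right)^{2} = \left(\left(-1\right) \left(-173\right)\right)^{2} = 173^{2} = 29929$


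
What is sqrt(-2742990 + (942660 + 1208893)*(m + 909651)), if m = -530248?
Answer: sqrt(816302919869) ≈ 9.0350e+5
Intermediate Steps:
sqrt(-2742990 + (942660 + 1208893)*(m + 909651)) = sqrt(-2742990 + (942660 + 1208893)*(-530248 + 909651)) = sqrt(-2742990 + 2151553*379403) = sqrt(-2742990 + 816305662859) = sqrt(816302919869)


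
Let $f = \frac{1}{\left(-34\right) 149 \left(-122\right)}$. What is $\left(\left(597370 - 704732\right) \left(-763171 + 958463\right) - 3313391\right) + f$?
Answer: $- \frac{12960706865870939}{618052} \approx -2.097 \cdot 10^{10}$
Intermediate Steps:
$f = \frac{1}{618052}$ ($f = \frac{1}{\left(-5066\right) \left(-122\right)} = \frac{1}{618052} \approx 1.618 \cdot 10^{-6}$)
$\left(\left(597370 - 704732\right) \left(-763171 + 958463\right) - 3313391\right) + f = \left(\left(597370 - 704732\right) \left(-763171 + 958463\right) - 3313391\right) + \frac{1}{618052} = \left(\left(-107362\right) 195292 - 3313391\right) + \frac{1}{618052} = \left(-20966939704 - 3313391\right) + \frac{1}{618052} = -20970253095 + \frac{1}{618052} = - \frac{12960706865870939}{618052}$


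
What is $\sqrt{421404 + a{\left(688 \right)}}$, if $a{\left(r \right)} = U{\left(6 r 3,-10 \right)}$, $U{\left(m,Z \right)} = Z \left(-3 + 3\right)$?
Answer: $2 \sqrt{105351} \approx 649.16$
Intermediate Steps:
$U{\left(m,Z \right)} = 0$ ($U{\left(m,Z \right)} = Z 0 = 0$)
$a{\left(r \right)} = 0$
$\sqrt{421404 + a{\left(688 \right)}} = \sqrt{421404 + 0} = \sqrt{421404} = 2 \sqrt{105351}$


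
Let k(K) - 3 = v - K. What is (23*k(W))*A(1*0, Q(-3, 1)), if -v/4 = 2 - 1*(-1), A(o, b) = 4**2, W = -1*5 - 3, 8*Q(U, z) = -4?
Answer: -368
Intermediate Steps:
Q(U, z) = -1/2 (Q(U, z) = (1/8)*(-4) = -1/2)
W = -8 (W = -5 - 3 = -8)
A(o, b) = 16
v = -12 (v = -4*(2 - 1*(-1)) = -4*(2 + 1) = -4*3 = -12)
k(K) = -9 - K (k(K) = 3 + (-12 - K) = -9 - K)
(23*k(W))*A(1*0, Q(-3, 1)) = (23*(-9 - 1*(-8)))*16 = (23*(-9 + 8))*16 = (23*(-1))*16 = -23*16 = -368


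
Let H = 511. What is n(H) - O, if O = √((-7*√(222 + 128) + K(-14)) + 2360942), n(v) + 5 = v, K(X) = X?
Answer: 506 - √(2360928 - 35*√14) ≈ -1030.5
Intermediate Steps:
n(v) = -5 + v
O = √(2360928 - 35*√14) (O = √((-7*√(222 + 128) - 14) + 2360942) = √((-35*√14 - 14) + 2360942) = √((-14 - 35*√14) + 2360942) = √(2360928 - 35*√14) ≈ 1536.5)
n(H) - O = (-5 + 511) - √(2360928 - 35*√14) = 506 - √(2360928 - 35*√14)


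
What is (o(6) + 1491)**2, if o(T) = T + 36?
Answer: 2350089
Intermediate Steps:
o(T) = 36 + T
(o(6) + 1491)**2 = ((36 + 6) + 1491)**2 = (42 + 1491)**2 = 1533**2 = 2350089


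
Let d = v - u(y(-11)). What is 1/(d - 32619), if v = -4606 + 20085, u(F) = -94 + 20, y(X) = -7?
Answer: -1/17066 ≈ -5.8596e-5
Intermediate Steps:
u(F) = -74
v = 15479
d = 15553 (d = 15479 - 1*(-74) = 15479 + 74 = 15553)
1/(d - 32619) = 1/(15553 - 32619) = 1/(-17066) = -1/17066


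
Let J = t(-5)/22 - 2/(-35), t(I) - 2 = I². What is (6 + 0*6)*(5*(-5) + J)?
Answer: -54783/385 ≈ -142.29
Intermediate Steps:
t(I) = 2 + I²
J = 989/770 (J = (2 + (-5)²)/22 - 2/(-35) = (2 + 25)*(1/22) - 2*(-1/35) = 27*(1/22) + 2/35 = 27/22 + 2/35 = 989/770 ≈ 1.2844)
(6 + 0*6)*(5*(-5) + J) = (6 + 0*6)*(5*(-5) + 989/770) = (6 + 0)*(-25 + 989/770) = 6*(-18261/770) = -54783/385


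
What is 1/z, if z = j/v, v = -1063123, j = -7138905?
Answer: 1063123/7138905 ≈ 0.14892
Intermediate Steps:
z = 7138905/1063123 (z = -7138905/(-1063123) = -7138905*(-1/1063123) = 7138905/1063123 ≈ 6.7150)
1/z = 1/(7138905/1063123) = 1063123/7138905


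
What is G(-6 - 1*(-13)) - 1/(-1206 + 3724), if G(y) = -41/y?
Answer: -103245/17626 ≈ -5.8575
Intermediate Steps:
G(-6 - 1*(-13)) - 1/(-1206 + 3724) = -41/(-6 - 1*(-13)) - 1/(-1206 + 3724) = -41/(-6 + 13) - 1/2518 = -41/7 - 1*1/2518 = -41*⅐ - 1/2518 = -41/7 - 1/2518 = -103245/17626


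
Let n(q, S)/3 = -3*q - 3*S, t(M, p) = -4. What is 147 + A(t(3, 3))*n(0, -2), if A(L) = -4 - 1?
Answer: 57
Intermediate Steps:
A(L) = -5
n(q, S) = -9*S - 9*q (n(q, S) = 3*(-3*q - 3*S) = 3*(-3*S - 3*q) = -9*S - 9*q)
147 + A(t(3, 3))*n(0, -2) = 147 - 5*(-9*(-2) - 9*0) = 147 - 5*(18 + 0) = 147 - 5*18 = 147 - 90 = 57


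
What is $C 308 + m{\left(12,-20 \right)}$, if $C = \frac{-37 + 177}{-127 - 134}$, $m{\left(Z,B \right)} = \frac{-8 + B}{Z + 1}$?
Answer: $- \frac{567868}{3393} \approx -167.36$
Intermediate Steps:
$m{\left(Z,B \right)} = \frac{-8 + B}{1 + Z}$
$C = - \frac{140}{261}$ ($C = \frac{140}{-261} = 140 \left(- \frac{1}{261}\right) = - \frac{140}{261} \approx -0.5364$)
$C 308 + m{\left(12,-20 \right)} = \left(- \frac{140}{261}\right) 308 + \frac{-8 - 20}{1 + 12} = - \frac{43120}{261} + \frac{1}{13} \left(-28\right) = - \frac{43120}{261} - \frac{28}{13} = - \frac{567868}{3393}$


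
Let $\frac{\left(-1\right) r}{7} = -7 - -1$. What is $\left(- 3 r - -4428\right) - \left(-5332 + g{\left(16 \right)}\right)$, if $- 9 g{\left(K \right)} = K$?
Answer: $\frac{86722}{9} \approx 9635.8$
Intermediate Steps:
$r = 42$ ($r = - 7 \left(-7 - -1\right) = - 7 \left(-7 + 1\right) = \left(-7\right) \left(-6\right) = 42$)
$g{\left(K \right)} = - \frac{K}{9}$
$\left(- 3 r - -4428\right) - \left(-5332 + g{\left(16 \right)}\right) = \left(\left(-3\right) 42 - -4428\right) - \left(-5332 - \frac{16}{9}\right) = \left(-126 + 4428\right) - \left(-5332 - \frac{16}{9}\right) = 4302 - - \frac{48004}{9} = 4302 + \frac{48004}{9} = \frac{86722}{9}$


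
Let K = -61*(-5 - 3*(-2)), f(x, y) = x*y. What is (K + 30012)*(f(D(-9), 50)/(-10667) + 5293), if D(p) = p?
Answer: 1691059846831/10667 ≈ 1.5853e+8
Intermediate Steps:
K = -61 (K = -61*(-5 + 6) = -61*1 = -61)
(K + 30012)*(f(D(-9), 50)/(-10667) + 5293) = (-61 + 30012)*(-9*50/(-10667) + 5293) = 29951*(-450*(-1/10667) + 5293) = 29951*(450/10667 + 5293) = 29951*(56460881/10667) = 1691059846831/10667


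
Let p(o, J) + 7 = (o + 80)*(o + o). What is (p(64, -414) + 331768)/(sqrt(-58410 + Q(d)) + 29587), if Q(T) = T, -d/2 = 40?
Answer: 3453720097/291816353 - 116731*I*sqrt(58490)/291816353 ≈ 11.835 - 0.096743*I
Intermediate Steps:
d = -80 (d = -2*40 = -80)
p(o, J) = -7 + 2*o*(80 + o) (p(o, J) = -7 + (o + 80)*(o + o) = -7 + (80 + o)*(2*o) = -7 + 2*o*(80 + o))
(p(64, -414) + 331768)/(sqrt(-58410 + Q(d)) + 29587) = ((-7 + 2*64**2 + 160*64) + 331768)/(sqrt(-58410 - 80) + 29587) = ((-7 + 2*4096 + 10240) + 331768)/(sqrt(-58490) + 29587) = ((-7 + 8192 + 10240) + 331768)/(I*sqrt(58490) + 29587) = (18425 + 331768)/(29587 + I*sqrt(58490)) = 350193/(29587 + I*sqrt(58490))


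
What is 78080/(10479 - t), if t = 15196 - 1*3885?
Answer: -1220/13 ≈ -93.846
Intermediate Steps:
t = 11311 (t = 15196 - 3885 = 11311)
78080/(10479 - t) = 78080/(10479 - 1*11311) = 78080/(10479 - 11311) = 78080/(-832) = 78080*(-1/832) = -1220/13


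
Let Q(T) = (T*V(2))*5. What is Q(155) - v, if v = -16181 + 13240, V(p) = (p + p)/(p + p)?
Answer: 3716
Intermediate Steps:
V(p) = 1 (V(p) = (2*p)/((2*p)) = (2*p)*(1/(2*p)) = 1)
Q(T) = 5*T (Q(T) = (T*1)*5 = T*5 = 5*T)
v = -2941
Q(155) - v = 5*155 - 1*(-2941) = 775 + 2941 = 3716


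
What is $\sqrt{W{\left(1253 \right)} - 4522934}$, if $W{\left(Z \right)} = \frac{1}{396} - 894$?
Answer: $\frac{i \sqrt{19705794757}}{66} \approx 2126.9 i$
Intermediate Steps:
$W{\left(Z \right)} = - \frac{354023}{396}$ ($W{\left(Z \right)} = \frac{1}{396} - 894 = - \frac{354023}{396}$)
$\sqrt{W{\left(1253 \right)} - 4522934} = \sqrt{- \frac{354023}{396} - 4522934} = \sqrt{- \frac{1791435887}{396}} = \frac{i \sqrt{19705794757}}{66}$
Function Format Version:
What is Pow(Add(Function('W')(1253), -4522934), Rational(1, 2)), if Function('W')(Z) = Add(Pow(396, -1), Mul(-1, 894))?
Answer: Mul(Rational(1, 66), I, Pow(19705794757, Rational(1, 2))) ≈ Mul(2126.9, I)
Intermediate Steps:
Function('W')(Z) = Rational(-354023, 396) (Function('W')(Z) = Add(Rational(1, 396), -894) = Rational(-354023, 396))
Pow(Add(Function('W')(1253), -4522934), Rational(1, 2)) = Pow(Add(Rational(-354023, 396), -4522934), Rational(1, 2)) = Pow(Rational(-1791435887, 396), Rational(1, 2)) = Mul(Rational(1, 66), I, Pow(19705794757, Rational(1, 2)))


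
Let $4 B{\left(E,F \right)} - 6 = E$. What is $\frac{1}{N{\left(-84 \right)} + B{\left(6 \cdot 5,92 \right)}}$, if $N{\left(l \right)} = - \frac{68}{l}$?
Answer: $\frac{21}{206} \approx 0.10194$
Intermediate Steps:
$B{\left(E,F \right)} = \frac{3}{2} + \frac{E}{4}$
$\frac{1}{N{\left(-84 \right)} + B{\left(6 \cdot 5,92 \right)}} = \frac{1}{- \frac{68}{-84} + \left(\frac{3}{2} + \frac{6 \cdot 5}{4}\right)} = \frac{1}{\left(-68\right) \left(- \frac{1}{84}\right) + \left(\frac{3}{2} + \frac{1}{4} \cdot 30\right)} = \frac{1}{\frac{17}{21} + \left(\frac{3}{2} + \frac{15}{2}\right)} = \frac{1}{\frac{17}{21} + 9} = \frac{1}{\frac{206}{21}} = \frac{21}{206}$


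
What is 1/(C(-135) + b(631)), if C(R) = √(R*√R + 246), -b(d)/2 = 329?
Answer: 1/(-658 + √3*√(82 - 135*I*√15)) ≈ -0.0015904 + 6.5622e-5*I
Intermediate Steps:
b(d) = -658 (b(d) = -2*329 = -658)
C(R) = √(246 + R^(3/2)) (C(R) = √(R^(3/2) + 246) = √(246 + R^(3/2)))
1/(C(-135) + b(631)) = 1/(√(246 + (-135)^(3/2)) - 658) = 1/(√(246 - 405*I*√15) - 658) = 1/(-658 + √(246 - 405*I*√15))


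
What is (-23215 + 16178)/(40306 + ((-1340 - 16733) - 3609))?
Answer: -7037/18624 ≈ -0.37785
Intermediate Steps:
(-23215 + 16178)/(40306 + ((-1340 - 16733) - 3609)) = -7037/(40306 + (-18073 - 3609)) = -7037/(40306 - 21682) = -7037/18624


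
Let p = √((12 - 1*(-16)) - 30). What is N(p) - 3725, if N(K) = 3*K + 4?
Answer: -3721 + 3*I*√2 ≈ -3721.0 + 4.2426*I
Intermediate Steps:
p = I*√2 (p = √((12 + 16) - 30) = √(28 - 30) = √(-2) = I*√2 ≈ 1.4142*I)
N(K) = 4 + 3*K
N(p) - 3725 = (4 + 3*(I*√2)) - 3725 = (4 + 3*I*√2) - 3725 = -3721 + 3*I*√2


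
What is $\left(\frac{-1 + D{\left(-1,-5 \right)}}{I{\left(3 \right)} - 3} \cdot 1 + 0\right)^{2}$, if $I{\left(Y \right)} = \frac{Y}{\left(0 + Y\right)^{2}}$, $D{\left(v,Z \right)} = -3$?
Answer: $\frac{9}{4} \approx 2.25$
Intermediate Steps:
$I{\left(Y \right)} = \frac{1}{Y}$ ($I{\left(Y \right)} = \frac{Y}{Y^{2}} = \frac{1}{Y}$)
$\left(\frac{-1 + D{\left(-1,-5 \right)}}{I{\left(3 \right)} - 3} \cdot 1 + 0\right)^{2} = \left(\frac{-1 - 3}{\frac{1}{3} - 3} \cdot 1 + 0\right)^{2} = \left(- \frac{4}{\frac{1}{3} - 3} \cdot 1 + 0\right)^{2} = \left(- \frac{4}{- \frac{8}{3}} \cdot 1 + 0\right)^{2} = \left(\left(-4\right) \left(- \frac{3}{8}\right) 1 + 0\right)^{2} = \left(\frac{3}{2} \cdot 1 + 0\right)^{2} = \left(\frac{3}{2} + 0\right)^{2} = \left(\frac{3}{2}\right)^{2} = \frac{9}{4}$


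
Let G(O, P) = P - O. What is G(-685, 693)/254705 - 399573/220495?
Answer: -1844898161/1021112345 ≈ -1.8068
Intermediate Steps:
G(-685, 693)/254705 - 399573/220495 = (693 - 1*(-685))/254705 - 399573/220495 = (693 + 685)*(1/254705) - 399573*1/220495 = 1378*(1/254705) - 399573/220495 = 1378/254705 - 399573/220495 = -1844898161/1021112345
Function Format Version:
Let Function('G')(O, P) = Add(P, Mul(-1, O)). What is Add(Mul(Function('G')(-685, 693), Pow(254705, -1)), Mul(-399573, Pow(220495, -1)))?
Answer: Rational(-1844898161, 1021112345) ≈ -1.8068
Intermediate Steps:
Add(Mul(Function('G')(-685, 693), Pow(254705, -1)), Mul(-399573, Pow(220495, -1))) = Add(Mul(Add(693, Mul(-1, -685)), Pow(254705, -1)), Mul(-399573, Pow(220495, -1))) = Add(Mul(Add(693, 685), Rational(1, 254705)), Mul(-399573, Rational(1, 220495))) = Add(Mul(1378, Rational(1, 254705)), Rational(-399573, 220495)) = Add(Rational(1378, 254705), Rational(-399573, 220495)) = Rational(-1844898161, 1021112345)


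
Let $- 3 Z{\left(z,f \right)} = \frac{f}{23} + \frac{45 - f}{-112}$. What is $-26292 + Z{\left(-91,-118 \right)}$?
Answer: $- \frac{67722537}{2576} \approx -26290.0$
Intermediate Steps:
$Z{\left(z,f \right)} = \frac{15}{112} - \frac{45 f}{2576}$ ($Z{\left(z,f \right)} = - \frac{\frac{f}{23} + \frac{45 - f}{-112}}{3} = - \frac{f \frac{1}{23} + \left(45 - f\right) \left(- \frac{1}{112}\right)}{3} = - \frac{\frac{f}{23} + \left(- \frac{45}{112} + \frac{f}{112}\right)}{3} = - \frac{- \frac{45}{112} + \frac{135 f}{2576}}{3} = \frac{15}{112} - \frac{45 f}{2576}$)
$-26292 + Z{\left(-91,-118 \right)} = -26292 + \left(\frac{15}{112} - - \frac{2655}{1288}\right) = -26292 + \left(\frac{15}{112} + \frac{2655}{1288}\right) = -26292 + \frac{5655}{2576} = - \frac{67722537}{2576}$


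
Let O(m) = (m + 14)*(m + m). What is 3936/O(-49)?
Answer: 1968/1715 ≈ 1.1475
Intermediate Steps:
O(m) = 2*m*(14 + m) (O(m) = (14 + m)*(2*m) = 2*m*(14 + m))
3936/O(-49) = 3936/((2*(-49)*(14 - 49))) = 3936/((2*(-49)*(-35))) = 3936/3430 = 3936*(1/3430) = 1968/1715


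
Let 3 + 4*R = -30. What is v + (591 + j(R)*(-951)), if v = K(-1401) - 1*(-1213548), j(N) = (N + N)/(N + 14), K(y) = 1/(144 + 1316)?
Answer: 40862426003/33580 ≈ 1.2169e+6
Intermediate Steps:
R = -33/4 (R = -¾ + (¼)*(-30) = -¾ - 15/2 = -33/4 ≈ -8.2500)
K(y) = 1/1460
j(N) = 2*N/(14 + N) (j(N) = (2*N)/(14 + N) = 2*N/(14 + N))
v = 1771780081/1460 (v = 1/1460 - 1*(-1213548) = 1/1460 + 1213548 = 1771780081/1460 ≈ 1.2135e+6)
v + (591 + j(R)*(-951)) = 1771780081/1460 + (591 + (2*(-33/4)/(14 - 33/4))*(-951)) = 1771780081/1460 + (591 + (2*(-33/4)/(23/4))*(-951)) = 1771780081/1460 + (591 + (2*(-33/4)*(4/23))*(-951)) = 1771780081/1460 + (591 - 66/23*(-951)) = 1771780081/1460 + (591 + 62766/23) = 1771780081/1460 + 76359/23 = 40862426003/33580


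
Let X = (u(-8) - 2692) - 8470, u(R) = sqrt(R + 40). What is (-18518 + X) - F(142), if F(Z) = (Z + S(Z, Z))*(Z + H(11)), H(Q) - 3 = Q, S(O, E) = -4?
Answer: -51208 + 4*sqrt(2) ≈ -51202.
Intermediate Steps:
H(Q) = 3 + Q
u(R) = sqrt(40 + R)
X = -11162 + 4*sqrt(2) (X = (sqrt(40 - 8) - 2692) - 8470 = (sqrt(32) - 2692) - 8470 = (4*sqrt(2) - 2692) - 8470 = (-2692 + 4*sqrt(2)) - 8470 = -11162 + 4*sqrt(2) ≈ -11156.)
F(Z) = (-4 + Z)*(14 + Z) (F(Z) = (Z - 4)*(Z + (3 + 11)) = (-4 + Z)*(Z + 14) = (-4 + Z)*(14 + Z))
(-18518 + X) - F(142) = (-18518 + (-11162 + 4*sqrt(2))) - (-56 + 142**2 + 10*142) = (-29680 + 4*sqrt(2)) - (-56 + 20164 + 1420) = (-29680 + 4*sqrt(2)) - 1*21528 = (-29680 + 4*sqrt(2)) - 21528 = -51208 + 4*sqrt(2)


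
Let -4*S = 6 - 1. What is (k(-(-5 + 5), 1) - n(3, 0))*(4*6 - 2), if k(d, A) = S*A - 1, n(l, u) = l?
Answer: -231/2 ≈ -115.50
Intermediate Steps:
S = -5/4 (S = -(6 - 1)/4 = -1/4*5 = -5/4 ≈ -1.2500)
k(d, A) = -1 - 5*A/4 (k(d, A) = -5*A/4 - 1 = -1 - 5*A/4)
(k(-(-5 + 5), 1) - n(3, 0))*(4*6 - 2) = ((-1 - 5/4*1) - 1*3)*(4*6 - 2) = ((-1 - 5/4) - 3)*(24 - 2) = (-9/4 - 3)*22 = -21/4*22 = -231/2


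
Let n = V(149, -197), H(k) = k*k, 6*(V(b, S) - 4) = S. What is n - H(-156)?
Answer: -146189/6 ≈ -24365.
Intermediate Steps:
V(b, S) = 4 + S/6
H(k) = k²
n = -173/6 (n = 4 + (⅙)*(-197) = 4 - 197/6 = -173/6 ≈ -28.833)
n - H(-156) = -173/6 - 1*(-156)² = -173/6 - 1*24336 = -173/6 - 24336 = -146189/6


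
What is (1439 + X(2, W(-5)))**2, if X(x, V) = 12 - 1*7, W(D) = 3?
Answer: 2085136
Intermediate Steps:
X(x, V) = 5 (X(x, V) = 12 - 7 = 5)
(1439 + X(2, W(-5)))**2 = (1439 + 5)**2 = 1444**2 = 2085136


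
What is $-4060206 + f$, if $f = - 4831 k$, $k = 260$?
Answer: $-5316266$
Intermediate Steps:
$f = -1256060$ ($f = \left(-4831\right) 260 = -1256060$)
$-4060206 + f = -4060206 - 1256060 = -5316266$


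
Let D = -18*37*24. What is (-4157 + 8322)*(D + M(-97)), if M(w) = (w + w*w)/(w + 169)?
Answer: -198104060/3 ≈ -6.6035e+7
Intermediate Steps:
D = -15984 (D = -666*24 = -15984)
M(w) = (w + w²)/(169 + w)
(-4157 + 8322)*(D + M(-97)) = (-4157 + 8322)*(-15984 - 97*(1 - 97)/(169 - 97)) = 4165*(-15984 - 97*(-96)/72) = 4165*(-15984 - 97*1/72*(-96)) = 4165*(-15984 + 388/3) = 4165*(-47564/3) = -198104060/3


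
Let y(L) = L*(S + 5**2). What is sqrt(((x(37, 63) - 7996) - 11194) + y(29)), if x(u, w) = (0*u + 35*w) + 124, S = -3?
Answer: I*sqrt(16223) ≈ 127.37*I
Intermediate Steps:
y(L) = 22*L (y(L) = L*(-3 + 5**2) = L*(-3 + 25) = L*22 = 22*L)
x(u, w) = 124 + 35*w (x(u, w) = (0 + 35*w) + 124 = 35*w + 124 = 124 + 35*w)
sqrt(((x(37, 63) - 7996) - 11194) + y(29)) = sqrt((((124 + 35*63) - 7996) - 11194) + 22*29) = sqrt((((124 + 2205) - 7996) - 11194) + 638) = sqrt(((2329 - 7996) - 11194) + 638) = sqrt((-5667 - 11194) + 638) = sqrt(-16861 + 638) = sqrt(-16223) = I*sqrt(16223)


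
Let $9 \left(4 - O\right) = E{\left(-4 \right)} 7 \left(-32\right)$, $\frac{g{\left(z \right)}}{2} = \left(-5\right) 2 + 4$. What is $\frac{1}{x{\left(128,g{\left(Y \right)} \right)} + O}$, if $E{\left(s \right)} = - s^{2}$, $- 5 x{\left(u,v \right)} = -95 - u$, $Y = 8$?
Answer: $- \frac{45}{15733} \approx -0.0028602$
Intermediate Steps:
$g{\left(z \right)} = -12$ ($g{\left(z \right)} = 2 \left(\left(-5\right) 2 + 4\right) = 2 \left(-10 + 4\right) = 2 \left(-6\right) = -12$)
$x{\left(u,v \right)} = 19 + \frac{u}{5}$ ($x{\left(u,v \right)} = - \frac{-95 - u}{5} = 19 + \frac{u}{5}$)
$O = - \frac{3548}{9}$ ($O = 4 - \frac{- \left(-4\right)^{2} \cdot 7 \left(-32\right)}{9} = 4 - \frac{\left(-1\right) 16 \cdot 7 \left(-32\right)}{9} = 4 - \frac{\left(-16\right) 7 \left(-32\right)}{9} = 4 - \frac{\left(-112\right) \left(-32\right)}{9} = 4 - \frac{3584}{9} = - \frac{3548}{9} \approx -394.22$)
$\frac{1}{x{\left(128,g{\left(Y \right)} \right)} + O} = \frac{1}{\left(19 + \frac{1}{5} \cdot 128\right) - \frac{3548}{9}} = \frac{1}{\left(19 + \frac{128}{5}\right) - \frac{3548}{9}} = \frac{1}{\frac{223}{5} - \frac{3548}{9}} = \frac{1}{- \frac{15733}{45}} = - \frac{45}{15733}$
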